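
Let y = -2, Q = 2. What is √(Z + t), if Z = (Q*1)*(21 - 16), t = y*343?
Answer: 26*I ≈ 26.0*I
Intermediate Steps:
t = -686 (t = -2*343 = -686)
Z = 10 (Z = (2*1)*(21 - 16) = 2*5 = 10)
√(Z + t) = √(10 - 686) = √(-676) = 26*I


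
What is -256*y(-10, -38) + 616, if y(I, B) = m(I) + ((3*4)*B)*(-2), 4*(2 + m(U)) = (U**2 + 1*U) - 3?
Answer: -237912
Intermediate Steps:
m(U) = -11/4 + U/4 + U**2/4 (m(U) = -2 + ((U**2 + 1*U) - 3)/4 = -2 + ((U**2 + U) - 3)/4 = -2 + ((U + U**2) - 3)/4 = -2 + (-3 + U + U**2)/4 = -2 + (-3/4 + U/4 + U**2/4) = -11/4 + U/4 + U**2/4)
y(I, B) = -11/4 - 24*B + I/4 + I**2/4 (y(I, B) = (-11/4 + I/4 + I**2/4) + ((3*4)*B)*(-2) = (-11/4 + I/4 + I**2/4) + (12*B)*(-2) = (-11/4 + I/4 + I**2/4) - 24*B = -11/4 - 24*B + I/4 + I**2/4)
-256*y(-10, -38) + 616 = -256*(-11/4 - 24*(-38) + (1/4)*(-10) + (1/4)*(-10)**2) + 616 = -256*(-11/4 + 912 - 5/2 + (1/4)*100) + 616 = -256*(-11/4 + 912 - 5/2 + 25) + 616 = -256*3727/4 + 616 = -238528 + 616 = -237912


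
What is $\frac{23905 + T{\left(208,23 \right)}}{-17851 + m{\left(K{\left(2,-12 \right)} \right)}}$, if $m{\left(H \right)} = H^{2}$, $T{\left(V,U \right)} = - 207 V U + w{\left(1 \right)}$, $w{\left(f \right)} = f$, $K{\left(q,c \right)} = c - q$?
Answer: $\frac{966382}{17655} \approx 54.737$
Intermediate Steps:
$T{\left(V,U \right)} = 1 - 207 U V$ ($T{\left(V,U \right)} = - 207 V U + 1 = - 207 U V + 1 = 1 - 207 U V$)
$\frac{23905 + T{\left(208,23 \right)}}{-17851 + m{\left(K{\left(2,-12 \right)} \right)}} = \frac{23905 + \left(1 - 4761 \cdot 208\right)}{-17851 + \left(-12 - 2\right)^{2}} = \frac{23905 + \left(1 - 990288\right)}{-17851 + \left(-12 - 2\right)^{2}} = \frac{23905 - 990287}{-17851 + \left(-14\right)^{2}} = - \frac{966382}{-17851 + 196} = - \frac{966382}{-17655} = \left(-966382\right) \left(- \frac{1}{17655}\right) = \frac{966382}{17655}$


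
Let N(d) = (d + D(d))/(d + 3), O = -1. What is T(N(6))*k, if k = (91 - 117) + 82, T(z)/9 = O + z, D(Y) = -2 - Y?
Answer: -616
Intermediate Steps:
N(d) = -2/(3 + d) (N(d) = (d + (-2 - d))/(d + 3) = -2/(3 + d))
T(z) = -9 + 9*z (T(z) = 9*(-1 + z) = -9 + 9*z)
k = 56 (k = -26 + 82 = 56)
T(N(6))*k = (-9 + 9*(-2/(3 + 6)))*56 = (-9 + 9*(-2/9))*56 = (-9 - 2)*56 = -11*56 = -616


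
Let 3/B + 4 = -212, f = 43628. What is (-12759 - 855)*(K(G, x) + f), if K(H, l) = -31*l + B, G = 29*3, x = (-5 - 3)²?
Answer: -6803294723/12 ≈ -5.6694e+8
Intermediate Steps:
B = -1/72 (B = 3/(-4 - 212) = 3/(-216) = 3*(-1/216) = -1/72 ≈ -0.013889)
x = 64 (x = (-8)² = 64)
G = 87
K(H, l) = -1/72 - 31*l (K(H, l) = -31*l - 1/72 = -1/72 - 31*l)
(-12759 - 855)*(K(G, x) + f) = (-12759 - 855)*((-1/72 - 31*64) + 43628) = -13614*((-1/72 - 1984) + 43628) = -13614*(-142849/72 + 43628) = -13614*2998367/72 = -6803294723/12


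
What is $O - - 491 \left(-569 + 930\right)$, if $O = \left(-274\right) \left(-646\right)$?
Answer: $354255$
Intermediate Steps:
$O = 177004$
$O - - 491 \left(-569 + 930\right) = 177004 - - 491 \left(-569 + 930\right) = 177004 - \left(-491\right) 361 = 177004 - -177251 = 177004 + 177251 = 354255$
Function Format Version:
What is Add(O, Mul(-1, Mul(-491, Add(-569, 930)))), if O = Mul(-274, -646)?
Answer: 354255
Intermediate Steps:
O = 177004
Add(O, Mul(-1, Mul(-491, Add(-569, 930)))) = Add(177004, Mul(-1, Mul(-491, Add(-569, 930)))) = Add(177004, Mul(-1, Mul(-491, 361))) = Add(177004, Mul(-1, -177251)) = Add(177004, 177251) = 354255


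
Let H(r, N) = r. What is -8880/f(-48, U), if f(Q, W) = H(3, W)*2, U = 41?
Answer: -1480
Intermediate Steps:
f(Q, W) = 6 (f(Q, W) = 3*2 = 6)
-8880/f(-48, U) = -8880/6 = -8880*1/6 = -1480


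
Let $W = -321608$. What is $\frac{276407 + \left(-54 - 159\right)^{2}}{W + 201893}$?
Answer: $- \frac{321776}{119715} \approx -2.6879$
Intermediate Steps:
$\frac{276407 + \left(-54 - 159\right)^{2}}{W + 201893} = \frac{276407 + \left(-54 - 159\right)^{2}}{-321608 + 201893} = \frac{276407 + \left(-213\right)^{2}}{-119715} = \left(276407 + 45369\right) \left(- \frac{1}{119715}\right) = 321776 \left(- \frac{1}{119715}\right) = - \frac{321776}{119715}$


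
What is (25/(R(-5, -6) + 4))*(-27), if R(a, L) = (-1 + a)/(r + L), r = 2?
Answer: -1350/11 ≈ -122.73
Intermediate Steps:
R(a, L) = (-1 + a)/(2 + L)
(25/(R(-5, -6) + 4))*(-27) = (25/((-1 - 5)/(2 - 6) + 4))*(-27) = (25/(-6/(-4) + 4))*(-27) = (25/(-¼*(-6) + 4))*(-27) = (25/(3/2 + 4))*(-27) = (25/(11/2))*(-27) = (25*(2/11))*(-27) = (50/11)*(-27) = -1350/11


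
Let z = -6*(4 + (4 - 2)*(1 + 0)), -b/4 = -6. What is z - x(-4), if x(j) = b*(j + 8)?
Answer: -132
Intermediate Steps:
b = 24 (b = -4*(-6) = 24)
x(j) = 192 + 24*j (x(j) = 24*(j + 8) = 24*(8 + j) = 192 + 24*j)
z = -36 (z = -6*(4 + 2*1) = -6*(4 + 2) = -6*6 = -36)
z - x(-4) = -36 - (192 + 24*(-4)) = -36 - (192 - 96) = -36 - 1*96 = -36 - 96 = -132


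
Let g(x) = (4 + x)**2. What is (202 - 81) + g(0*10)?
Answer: 137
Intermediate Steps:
(202 - 81) + g(0*10) = (202 - 81) + (4 + 0*10)**2 = 121 + (4 + 0)**2 = 121 + 4**2 = 121 + 16 = 137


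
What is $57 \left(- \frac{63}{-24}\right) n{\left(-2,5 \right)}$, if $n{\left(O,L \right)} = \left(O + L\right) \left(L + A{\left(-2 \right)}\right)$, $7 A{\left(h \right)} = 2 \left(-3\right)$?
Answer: $\frac{14877}{8} \approx 1859.6$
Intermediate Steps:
$A{\left(h \right)} = - \frac{6}{7}$ ($A{\left(h \right)} = \frac{2 \left(-3\right)}{7} = \frac{1}{7} \left(-6\right) = - \frac{6}{7}$)
$n{\left(O,L \right)} = \left(- \frac{6}{7} + L\right) \left(L + O\right)$ ($n{\left(O,L \right)} = \left(O + L\right) \left(L - \frac{6}{7}\right) = \left(L + O\right) \left(- \frac{6}{7} + L\right) = \left(- \frac{6}{7} + L\right) \left(L + O\right)$)
$57 \left(- \frac{63}{-24}\right) n{\left(-2,5 \right)} = 57 \left(- \frac{63}{-24}\right) \left(5^{2} - \frac{30}{7} - - \frac{12}{7} + 5 \left(-2\right)\right) = 57 \left(\left(-63\right) \left(- \frac{1}{24}\right)\right) \left(25 - \frac{30}{7} + \frac{12}{7} - 10\right) = 57 \cdot \frac{21}{8} \cdot \frac{87}{7} = \frac{1197}{8} \cdot \frac{87}{7} = \frac{14877}{8}$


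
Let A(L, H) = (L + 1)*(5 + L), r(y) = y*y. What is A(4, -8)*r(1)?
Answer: 45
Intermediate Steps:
r(y) = y²
A(L, H) = (1 + L)*(5 + L)
A(4, -8)*r(1) = (5 + 4² + 6*4)*1² = (5 + 16 + 24)*1 = 45*1 = 45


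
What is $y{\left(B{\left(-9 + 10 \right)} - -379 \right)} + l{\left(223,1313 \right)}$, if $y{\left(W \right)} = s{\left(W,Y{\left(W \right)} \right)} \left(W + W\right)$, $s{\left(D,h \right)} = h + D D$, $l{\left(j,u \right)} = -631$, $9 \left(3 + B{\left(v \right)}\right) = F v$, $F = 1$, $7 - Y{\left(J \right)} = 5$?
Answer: $\frac{77572819991}{729} \approx 1.0641 \cdot 10^{8}$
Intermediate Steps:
$Y{\left(J \right)} = 2$ ($Y{\left(J \right)} = 7 - 5 = 2$)
$B{\left(v \right)} = -3 + \frac{v}{9}$ ($B{\left(v \right)} = -3 + \frac{1 v}{9} = -3 + \frac{v}{9}$)
$s{\left(D,h \right)} = h + D^{2}$
$y{\left(W \right)} = 2 W \left(2 + W^{2}\right)$ ($y{\left(W \right)} = \left(2 + W^{2}\right) \left(W + W\right) = \left(2 + W^{2}\right) 2 W = 2 W \left(2 + W^{2}\right)$)
$y{\left(B{\left(-9 + 10 \right)} - -379 \right)} + l{\left(223,1313 \right)} = 2 \left(\left(-3 + \frac{-9 + 10}{9}\right) - -379\right) \left(2 + \left(\left(-3 + \frac{-9 + 10}{9}\right) - -379\right)^{2}\right) - 631 = 2 \left(\left(-3 + \frac{1}{9} \cdot 1\right) + 379\right) \left(2 + \left(\left(-3 + \frac{1}{9} \cdot 1\right) + 379\right)^{2}\right) - 631 = 2 \left(\left(-3 + \frac{1}{9}\right) + 379\right) \left(2 + \left(\left(-3 + \frac{1}{9}\right) + 379\right)^{2}\right) - 631 = 2 \left(- \frac{26}{9} + 379\right) \left(2 + \left(- \frac{26}{9} + 379\right)^{2}\right) - 631 = 2 \cdot \frac{3385}{9} \left(2 + \left(\frac{3385}{9}\right)^{2}\right) - 631 = 2 \cdot \frac{3385}{9} \left(2 + \frac{11458225}{81}\right) - 631 = 2 \cdot \frac{3385}{9} \cdot \frac{11458387}{81} - 631 = \frac{77573279990}{729} - 631 = \frac{77572819991}{729}$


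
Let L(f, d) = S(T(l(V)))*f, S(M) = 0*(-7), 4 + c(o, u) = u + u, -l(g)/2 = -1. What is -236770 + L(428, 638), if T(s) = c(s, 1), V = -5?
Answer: -236770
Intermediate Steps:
l(g) = 2 (l(g) = -2*(-1) = 2)
c(o, u) = -4 + 2*u (c(o, u) = -4 + (u + u) = -4 + 2*u)
T(s) = -2 (T(s) = -4 + 2*1 = -4 + 2 = -2)
S(M) = 0
L(f, d) = 0 (L(f, d) = 0*f = 0)
-236770 + L(428, 638) = -236770 + 0 = -236770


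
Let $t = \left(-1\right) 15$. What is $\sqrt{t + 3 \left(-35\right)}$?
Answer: $2 i \sqrt{30} \approx 10.954 i$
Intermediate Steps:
$t = -15$
$\sqrt{t + 3 \left(-35\right)} = \sqrt{-15 + 3 \left(-35\right)} = \sqrt{-15 - 105} = \sqrt{-120} = 2 i \sqrt{30}$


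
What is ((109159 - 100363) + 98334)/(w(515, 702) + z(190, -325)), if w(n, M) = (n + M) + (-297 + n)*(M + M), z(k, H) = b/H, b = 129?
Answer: 17408625/49934398 ≈ 0.34863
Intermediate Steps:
z(k, H) = 129/H
w(n, M) = M + n + 2*M*(-297 + n) (w(n, M) = (M + n) + (-297 + n)*(2*M) = (M + n) + 2*M*(-297 + n) = M + n + 2*M*(-297 + n))
((109159 - 100363) + 98334)/(w(515, 702) + z(190, -325)) = ((109159 - 100363) + 98334)/((515 - 593*702 + 2*702*515) + 129/(-325)) = (8796 + 98334)/((515 - 416286 + 723060) + 129*(-1/325)) = 107130/(307289 - 129/325) = 107130/(99868796/325) = 107130*(325/99868796) = 17408625/49934398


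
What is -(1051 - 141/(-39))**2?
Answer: -187964100/169 ≈ -1.1122e+6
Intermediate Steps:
-(1051 - 141/(-39))**2 = -(1051 - 141*(-1/39))**2 = -(1051 + 47/13)**2 = -(13710/13)**2 = -1*187964100/169 = -187964100/169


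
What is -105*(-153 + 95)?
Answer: 6090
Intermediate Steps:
-105*(-153 + 95) = -105*(-58) = 6090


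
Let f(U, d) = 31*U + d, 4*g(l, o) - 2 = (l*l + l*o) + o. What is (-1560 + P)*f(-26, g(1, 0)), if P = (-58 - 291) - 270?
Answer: 7018559/4 ≈ 1.7546e+6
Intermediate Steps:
g(l, o) = ½ + o/4 + l²/4 + l*o/4 (g(l, o) = ½ + ((l*l + l*o) + o)/4 = ½ + ((l² + l*o) + o)/4 = ½ + (o + l² + l*o)/4 = ½ + (o/4 + l²/4 + l*o/4) = ½ + o/4 + l²/4 + l*o/4)
P = -619 (P = -349 - 270 = -619)
f(U, d) = d + 31*U
(-1560 + P)*f(-26, g(1, 0)) = (-1560 - 619)*((½ + (¼)*0 + (¼)*1² + (¼)*1*0) + 31*(-26)) = -2179*((½ + 0 + (¼)*1 + 0) - 806) = -2179*((½ + 0 + ¼ + 0) - 806) = -2179*(¾ - 806) = -2179*(-3221/4) = 7018559/4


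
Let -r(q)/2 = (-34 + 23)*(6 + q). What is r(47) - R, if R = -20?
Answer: 1186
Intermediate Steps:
r(q) = 132 + 22*q (r(q) = -2*(-34 + 23)*(6 + q) = -(-22)*(6 + q) = -2*(-66 - 11*q) = 132 + 22*q)
r(47) - R = (132 + 22*47) - 1*(-20) = (132 + 1034) + 20 = 1166 + 20 = 1186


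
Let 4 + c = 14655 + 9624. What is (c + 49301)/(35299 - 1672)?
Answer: 73576/33627 ≈ 2.1880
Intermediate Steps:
c = 24275 (c = -4 + (14655 + 9624) = -4 + 24279 = 24275)
(c + 49301)/(35299 - 1672) = (24275 + 49301)/(35299 - 1672) = 73576/33627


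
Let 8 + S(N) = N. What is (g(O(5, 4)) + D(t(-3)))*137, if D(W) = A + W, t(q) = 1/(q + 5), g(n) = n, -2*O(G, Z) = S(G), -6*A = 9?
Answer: 137/2 ≈ 68.500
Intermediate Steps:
A = -3/2 (A = -⅙*9 = -3/2 ≈ -1.5000)
S(N) = -8 + N
O(G, Z) = 4 - G/2 (O(G, Z) = -(-8 + G)/2 = 4 - G/2)
t(q) = 1/(5 + q)
D(W) = -3/2 + W
(g(O(5, 4)) + D(t(-3)))*137 = ((4 - ½*5) + (-3/2 + 1/(5 - 3)))*137 = ((4 - 5/2) + (-3/2 + 1/2))*137 = (3/2 + (-3/2 + ½))*137 = (3/2 - 1)*137 = (½)*137 = 137/2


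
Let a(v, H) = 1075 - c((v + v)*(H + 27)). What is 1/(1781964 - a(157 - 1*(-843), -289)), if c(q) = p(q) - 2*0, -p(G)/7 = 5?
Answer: 1/1780854 ≈ 5.6153e-7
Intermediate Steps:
p(G) = -35 (p(G) = -7*5 = -35)
c(q) = -35 (c(q) = -35 - 2*0 = -35 + 0 = -35)
a(v, H) = 1110 (a(v, H) = 1075 - 1*(-35) = 1075 + 35 = 1110)
1/(1781964 - a(157 - 1*(-843), -289)) = 1/(1781964 - 1*1110) = 1/(1781964 - 1110) = 1/1780854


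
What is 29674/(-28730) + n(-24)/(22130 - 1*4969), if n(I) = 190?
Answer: -251888407/246517765 ≈ -1.0218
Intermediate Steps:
29674/(-28730) + n(-24)/(22130 - 1*4969) = 29674/(-28730) + 190/(22130 - 1*4969) = 29674*(-1/28730) + 190/(22130 - 4969) = -14837/14365 + 190/17161 = -251888407/246517765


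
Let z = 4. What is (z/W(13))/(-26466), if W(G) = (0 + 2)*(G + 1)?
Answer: -1/185262 ≈ -5.3978e-6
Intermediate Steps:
W(G) = 2 + 2*G (W(G) = 2*(1 + G) = 2 + 2*G)
(z/W(13))/(-26466) = (4/(2 + 2*13))/(-26466) = -2/(13233*(2 + 26)) = -2/(13233*28) = -1/26466*⅐ = -1/185262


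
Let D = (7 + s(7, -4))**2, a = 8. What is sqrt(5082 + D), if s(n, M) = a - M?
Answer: sqrt(5443) ≈ 73.777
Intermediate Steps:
s(n, M) = 8 - M
D = 361 (D = (7 + (8 - 1*(-4)))**2 = (7 + (8 + 4))**2 = (7 + 12)**2 = 19**2 = 361)
sqrt(5082 + D) = sqrt(5082 + 361) = sqrt(5443)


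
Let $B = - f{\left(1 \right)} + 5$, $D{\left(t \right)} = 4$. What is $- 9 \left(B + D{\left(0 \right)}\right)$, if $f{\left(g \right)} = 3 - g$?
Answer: $-63$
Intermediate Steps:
$B = 3$ ($B = - (3 - 1) + 5 = \left(-1\right) 2 + 5 = -2 + 5 = 3$)
$- 9 \left(B + D{\left(0 \right)}\right) = - 9 \left(3 + 4\right) = \left(-9\right) 7 = -63$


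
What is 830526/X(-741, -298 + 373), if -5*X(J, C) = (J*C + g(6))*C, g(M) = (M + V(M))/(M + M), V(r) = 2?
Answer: 830526/833615 ≈ 0.99629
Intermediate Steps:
g(M) = (2 + M)/(2*M) (g(M) = (M + 2)/(M + M) = (2 + M)/((2*M)) = (2 + M)*(1/(2*M)) = (2 + M)/(2*M))
X(J, C) = -C*(⅔ + C*J)/5 (X(J, C) = -(J*C + (½)*(2 + 6)/6)*C/5 = -(C*J + (½)*(⅙)*8)*C/5 = -(C*J + ⅔)*C/5 = -(⅔ + C*J)*C/5 = -C*(⅔ + C*J)/5)
830526/X(-741, -298 + 373) = 830526/((-(-298 + 373)*(2 + 3*(-298 + 373)*(-741))/15)) = 830526/((-1/15*75*(2 + 3*75*(-741)))) = 830526/((-1/15*75*(2 - 166725))) = 830526/((-1/15*75*(-166723))) = 830526/833615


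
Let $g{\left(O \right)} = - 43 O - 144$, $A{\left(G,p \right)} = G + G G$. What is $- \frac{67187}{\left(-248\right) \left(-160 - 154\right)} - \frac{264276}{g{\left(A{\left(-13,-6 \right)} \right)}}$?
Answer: $\frac{1676611279}{44464912} \approx 37.706$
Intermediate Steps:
$A{\left(G,p \right)} = G + G^{2}$
$g{\left(O \right)} = -144 - 43 O$
$- \frac{67187}{\left(-248\right) \left(-160 - 154\right)} - \frac{264276}{g{\left(A{\left(-13,-6 \right)} \right)}} = - \frac{67187}{\left(-248\right) \left(-160 - 154\right)} - \frac{264276}{-144 - 43 \left(- 13 \left(1 - 13\right)\right)} = - \frac{67187}{\left(-248\right) \left(-314\right)} - \frac{264276}{-144 - 43 \left(\left(-13\right) \left(-12\right)\right)} = - \frac{67187}{77872} - \frac{264276}{-144 - 6708} = \left(-67187\right) \frac{1}{77872} - \frac{264276}{-144 - 6708} = - \frac{67187}{77872} - \frac{264276}{-6852} = - \frac{67187}{77872} - - \frac{22023}{571} = - \frac{67187}{77872} + \frac{22023}{571} = \frac{1676611279}{44464912}$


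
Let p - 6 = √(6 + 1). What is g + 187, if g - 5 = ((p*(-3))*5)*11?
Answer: -798 - 165*√7 ≈ -1234.5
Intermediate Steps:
p = 6 + √7 (p = 6 + √(6 + 1) = 6 + √7 ≈ 8.6458)
g = -985 - 165*√7 (g = 5 + (((6 + √7)*(-3))*5)*11 = 5 + ((-18 - 3*√7)*5)*11 = 5 + (-90 - 15*√7)*11 = 5 + (-990 - 165*√7) = -985 - 165*√7 ≈ -1421.5)
g + 187 = (-985 - 165*√7) + 187 = -798 - 165*√7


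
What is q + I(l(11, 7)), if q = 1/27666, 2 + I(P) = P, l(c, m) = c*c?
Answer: 3292255/27666 ≈ 119.00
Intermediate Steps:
l(c, m) = c**2
I(P) = -2 + P
q = 1/27666 ≈ 3.6145e-5
q + I(l(11, 7)) = 1/27666 + (-2 + 11**2) = 1/27666 + (-2 + 121) = 1/27666 + 119 = 3292255/27666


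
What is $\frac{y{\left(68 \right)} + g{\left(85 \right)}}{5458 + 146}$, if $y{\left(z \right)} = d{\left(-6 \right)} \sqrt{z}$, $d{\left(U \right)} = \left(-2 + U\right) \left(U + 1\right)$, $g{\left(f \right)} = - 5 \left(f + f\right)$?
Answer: $- \frac{425}{2802} + \frac{20 \sqrt{17}}{1401} \approx -0.092818$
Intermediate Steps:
$g{\left(f \right)} = - 10 f$ ($g{\left(f \right)} = - 5 \cdot 2 f = - 10 f$)
$d{\left(U \right)} = \left(1 + U\right) \left(-2 + U\right)$ ($d{\left(U \right)} = \left(-2 + U\right) \left(1 + U\right) = \left(1 + U\right) \left(-2 + U\right)$)
$y{\left(z \right)} = 40 \sqrt{z}$ ($y{\left(z \right)} = \left(-2 + \left(-6\right)^{2} - -6\right) \sqrt{z} = \left(-2 + 36 + 6\right) \sqrt{z} = 40 \sqrt{z}$)
$\frac{y{\left(68 \right)} + g{\left(85 \right)}}{5458 + 146} = \frac{40 \sqrt{68} - 850}{5458 + 146} = \frac{40 \cdot 2 \sqrt{17} - 850}{5604} = \left(80 \sqrt{17} - 850\right) \frac{1}{5604} = \left(-850 + 80 \sqrt{17}\right) \frac{1}{5604} = - \frac{425}{2802} + \frac{20 \sqrt{17}}{1401}$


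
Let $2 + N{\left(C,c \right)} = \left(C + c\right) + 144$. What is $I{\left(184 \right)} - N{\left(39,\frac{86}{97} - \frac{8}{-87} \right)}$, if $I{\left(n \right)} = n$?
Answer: $\frac{17059}{8439} \approx 2.0214$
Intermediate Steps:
$N{\left(C,c \right)} = 142 + C + c$ ($N{\left(C,c \right)} = -2 + \left(\left(C + c\right) + 144\right) = -2 + \left(144 + C + c\right) = 142 + C + c$)
$I{\left(184 \right)} - N{\left(39,\frac{86}{97} - \frac{8}{-87} \right)} = 184 - \left(142 + 39 + \left(\frac{86}{97} - \frac{8}{-87}\right)\right) = 184 - \left(142 + 39 + \left(86 \cdot \frac{1}{97} - - \frac{8}{87}\right)\right) = 184 - \left(142 + 39 + \left(\frac{86}{97} + \frac{8}{87}\right)\right) = 184 - \left(142 + 39 + \frac{8258}{8439}\right) = 184 - \frac{1535717}{8439} = \frac{17059}{8439}$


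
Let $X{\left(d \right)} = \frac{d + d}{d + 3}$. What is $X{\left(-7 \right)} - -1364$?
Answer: $\frac{2735}{2} \approx 1367.5$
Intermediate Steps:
$X{\left(d \right)} = \frac{2 d}{3 + d}$
$X{\left(-7 \right)} - -1364 = 2 \left(-7\right) \frac{1}{3 - 7} - -1364 = 2 \left(-7\right) \frac{1}{-4} + 1364 = 2 \left(-7\right) \left(- \frac{1}{4}\right) + 1364 = \frac{7}{2} + 1364 = \frac{2735}{2}$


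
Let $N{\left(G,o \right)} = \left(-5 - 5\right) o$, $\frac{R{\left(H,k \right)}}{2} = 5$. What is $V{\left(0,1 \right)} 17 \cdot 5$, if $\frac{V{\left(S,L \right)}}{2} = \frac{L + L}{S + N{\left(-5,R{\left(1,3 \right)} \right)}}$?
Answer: $- \frac{17}{5} \approx -3.4$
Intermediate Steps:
$R{\left(H,k \right)} = 10$ ($R{\left(H,k \right)} = 2 \cdot 5 = 10$)
$N{\left(G,o \right)} = - 10 o$
$V{\left(S,L \right)} = \frac{4 L}{-100 + S}$ ($V{\left(S,L \right)} = 2 \frac{L + L}{S - 100} = 2 \frac{2 L}{S - 100} = 2 \frac{2 L}{-100 + S} = \frac{4 L}{-100 + S}$)
$V{\left(0,1 \right)} 17 \cdot 5 = 4 \cdot 1 \frac{1}{-100 + 0} \cdot 17 \cdot 5 = 4 \cdot 1 \frac{1}{-100} \cdot 85 = 4 \cdot 1 \left(- \frac{1}{100}\right) 85 = \left(- \frac{1}{25}\right) 85 = - \frac{17}{5}$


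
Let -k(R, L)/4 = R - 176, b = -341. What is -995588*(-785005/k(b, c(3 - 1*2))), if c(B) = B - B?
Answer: 17762308135/47 ≈ 3.7792e+8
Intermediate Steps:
c(B) = 0
k(R, L) = 704 - 4*R (k(R, L) = -4*(R - 176) = -4*(-176 + R) = 704 - 4*R)
-995588*(-785005/k(b, c(3 - 1*2))) = -995588*(-785005/(704 - 4*(-341))) = -995588*(-785005/(704 + 1364)) = -995588/(2068*(-1/785005)) = -995588/(-2068/785005) = -995588*(-785005/2068) = 17762308135/47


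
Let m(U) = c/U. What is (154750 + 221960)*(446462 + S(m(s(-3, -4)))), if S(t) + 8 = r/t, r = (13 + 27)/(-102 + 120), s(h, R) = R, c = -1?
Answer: 504561104620/3 ≈ 1.6819e+11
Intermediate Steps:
m(U) = -1/U
r = 20/9 (r = 40/18 = 40*(1/18) = 20/9 ≈ 2.2222)
S(t) = -8 + 20/(9*t)
(154750 + 221960)*(446462 + S(m(s(-3, -4)))) = (154750 + 221960)*(446462 + (-8 + 20/(9*((-1/(-4)))))) = 376710*(446462 + (-8 + 20/(9*((-1*(-¼)))))) = 376710*(446462 + (-8 + 20/(9*(¼)))) = 376710*(446462 + (-8 + (20/9)*4)) = 376710*(446462 + (-8 + 80/9)) = 376710*(446462 + 8/9) = 376710*(4018166/9) = 504561104620/3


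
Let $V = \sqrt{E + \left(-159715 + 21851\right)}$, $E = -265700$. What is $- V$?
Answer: $- 14 i \sqrt{2059} \approx - 635.27 i$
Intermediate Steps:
$V = 14 i \sqrt{2059}$ ($V = \sqrt{-265700 + \left(-159715 + 21851\right)} = \sqrt{-265700 - 137864} = \sqrt{-403564} = 14 i \sqrt{2059} \approx 635.27 i$)
$- V = - 14 i \sqrt{2059}$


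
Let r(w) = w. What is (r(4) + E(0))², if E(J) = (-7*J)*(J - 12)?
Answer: 16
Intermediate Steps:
E(J) = -7*J*(-12 + J) (E(J) = (-7*J)*(-12 + J) = -7*J*(-12 + J))
(r(4) + E(0))² = (4 + 7*0*(12 - 1*0))² = (4 + 7*0*(12 + 0))² = (4 + 7*0*12)² = (4 + 0)² = 4² = 16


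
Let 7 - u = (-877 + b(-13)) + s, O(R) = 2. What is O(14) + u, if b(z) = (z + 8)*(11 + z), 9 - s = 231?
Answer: 1098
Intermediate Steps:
s = -222 (s = 9 - 1*231 = 9 - 231 = -222)
b(z) = (8 + z)*(11 + z)
u = 1096 (u = 7 - ((-877 + (88 + (-13)² + 19*(-13))) - 222) = 7 - ((-877 + (88 + 169 - 247)) - 222) = 7 - ((-877 + 10) - 222) = 7 - (-867 - 222) = 7 - 1*(-1089) = 7 + 1089 = 1096)
O(14) + u = 2 + 1096 = 1098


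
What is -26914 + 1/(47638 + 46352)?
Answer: -2529646859/93990 ≈ -26914.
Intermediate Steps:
-26914 + 1/(47638 + 46352) = -26914 + 1/93990 = -2529646859/93990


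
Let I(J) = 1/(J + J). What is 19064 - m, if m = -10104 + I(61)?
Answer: 3558495/122 ≈ 29168.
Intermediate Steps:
I(J) = 1/(2*J)
m = -1232687/122 (m = -10104 + (1/2)/61 = -10104 + (1/2)*(1/61) = -10104 + 1/122 = -1232687/122 ≈ -10104.)
19064 - m = 19064 - 1*(-1232687/122) = 19064 + 1232687/122 = 3558495/122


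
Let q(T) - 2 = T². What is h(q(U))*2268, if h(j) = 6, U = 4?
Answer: 13608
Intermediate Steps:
q(T) = 2 + T²
h(q(U))*2268 = 6*2268 = 13608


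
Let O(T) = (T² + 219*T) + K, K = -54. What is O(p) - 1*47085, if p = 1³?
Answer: -46919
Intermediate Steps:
p = 1
O(T) = -54 + T² + 219*T (O(T) = (T² + 219*T) - 54 = -54 + T² + 219*T)
O(p) - 1*47085 = (-54 + 1² + 219*1) - 1*47085 = (-54 + 1 + 219) - 47085 = 166 - 47085 = -46919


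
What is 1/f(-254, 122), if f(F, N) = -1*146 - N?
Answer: -1/268 ≈ -0.0037313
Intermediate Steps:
f(F, N) = -146 - N
1/f(-254, 122) = 1/(-146 - 1*122) = 1/(-146 - 122) = 1/(-268) = -1/268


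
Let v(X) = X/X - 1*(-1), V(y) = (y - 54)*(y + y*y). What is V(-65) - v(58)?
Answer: -495042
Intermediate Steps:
V(y) = (-54 + y)*(y + y²)
v(X) = 2 (v(X) = 1 + 1 = 2)
V(-65) - v(58) = -65*(-54 + (-65)² - 53*(-65)) - 1*2 = -65*(-54 + 4225 + 3445) - 2 = -65*7616 - 2 = -495040 - 2 = -495042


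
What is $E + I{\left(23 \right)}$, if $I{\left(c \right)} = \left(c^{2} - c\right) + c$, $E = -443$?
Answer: $86$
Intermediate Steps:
$I{\left(c \right)} = c^{2}$
$E + I{\left(23 \right)} = -443 + 23^{2} = -443 + 529 = 86$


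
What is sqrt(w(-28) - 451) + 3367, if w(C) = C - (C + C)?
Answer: 3367 + 3*I*sqrt(47) ≈ 3367.0 + 20.567*I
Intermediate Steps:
w(C) = -C (w(C) = C - 2*C = -C)
sqrt(w(-28) - 451) + 3367 = sqrt(-1*(-28) - 451) + 3367 = sqrt(28 - 451) + 3367 = sqrt(-423) + 3367 = 3*I*sqrt(47) + 3367 = 3367 + 3*I*sqrt(47)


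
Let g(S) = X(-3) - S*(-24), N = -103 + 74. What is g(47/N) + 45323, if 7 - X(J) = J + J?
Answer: 1313616/29 ≈ 45297.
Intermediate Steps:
N = -29
X(J) = 7 - 2*J (X(J) = 7 - (J + J) = 7 - 2*J)
g(S) = 13 + 24*S (g(S) = (7 - 2*(-3)) - S*(-24) = (7 + 6) - (-24)*S = 13 + 24*S)
g(47/N) + 45323 = (13 + 24*(47/(-29))) + 45323 = (13 + 24*(47*(-1/29))) + 45323 = (13 + 24*(-47/29)) + 45323 = (13 - 1128/29) + 45323 = -751/29 + 45323 = 1313616/29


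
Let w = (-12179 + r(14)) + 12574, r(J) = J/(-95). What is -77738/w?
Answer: -7385110/37511 ≈ -196.88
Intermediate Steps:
r(J) = -J/95 (r(J) = J*(-1/95) = -J/95)
w = 37511/95 (w = (-12179 - 1/95*14) + 12574 = (-12179 - 14/95) + 12574 = -1157019/95 + 12574 = 37511/95 ≈ 394.85)
-77738/w = -77738/37511/95 = -77738*95/37511 = -7385110/37511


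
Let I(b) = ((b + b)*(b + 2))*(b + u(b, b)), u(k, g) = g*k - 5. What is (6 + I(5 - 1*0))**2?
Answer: 3083536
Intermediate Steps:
u(k, g) = -5 + g*k
I(b) = 2*b*(2 + b)*(-5 + b + b**2) (I(b) = ((b + b)*(b + 2))*(b + (-5 + b*b)) = ((2*b)*(2 + b))*(b + (-5 + b**2)) = (2*b*(2 + b))*(-5 + b + b**2) = 2*b*(2 + b)*(-5 + b + b**2))
(6 + I(5 - 1*0))**2 = (6 + 2*(5 - 1*0)*(-10 + (5 - 1*0)**3 - 3*(5 - 1*0) + 3*(5 - 1*0)**2))**2 = (6 + 2*(5 + 0)*(-10 + (5 + 0)**3 - 3*(5 + 0) + 3*(5 + 0)**2))**2 = (6 + 2*5*(-10 + 5**3 - 3*5 + 3*5**2))**2 = (6 + 2*5*(-10 + 125 - 15 + 3*25))**2 = (6 + 2*5*(-10 + 125 - 15 + 75))**2 = (6 + 2*5*175)**2 = (6 + 1750)**2 = 1756**2 = 3083536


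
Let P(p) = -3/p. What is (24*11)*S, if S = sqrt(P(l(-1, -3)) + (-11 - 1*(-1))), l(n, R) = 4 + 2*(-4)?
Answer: 132*I*sqrt(37) ≈ 802.92*I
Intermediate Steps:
l(n, R) = -4 (l(n, R) = 4 - 8 = -4)
S = I*sqrt(37)/2 (S = sqrt(-3/(-4) + (-11 - 1*(-1))) = sqrt(-3*(-1/4) + (-11 + 1)) = sqrt(3/4 - 10) = sqrt(-37/4) = I*sqrt(37)/2 ≈ 3.0414*I)
(24*11)*S = (24*11)*(I*sqrt(37)/2) = 264*(I*sqrt(37)/2) = 132*I*sqrt(37)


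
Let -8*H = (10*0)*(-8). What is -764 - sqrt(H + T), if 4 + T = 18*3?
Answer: -764 - 5*sqrt(2) ≈ -771.07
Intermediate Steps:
H = 0 (H = -10*0*(-8)/8 = -0*(-8) = -1/8*0 = 0)
T = 50 (T = -4 + 18*3 = -4 + 54 = 50)
-764 - sqrt(H + T) = -764 - sqrt(0 + 50) = -764 - sqrt(50) = -764 - 5*sqrt(2)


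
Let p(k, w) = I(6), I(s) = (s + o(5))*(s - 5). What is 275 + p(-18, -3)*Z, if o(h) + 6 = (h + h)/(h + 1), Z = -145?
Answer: 100/3 ≈ 33.333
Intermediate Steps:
o(h) = -6 + 2*h/(1 + h) (o(h) = -6 + (h + h)/(h + 1) = -6 + (2*h)/(1 + h) = -6 + 2*h/(1 + h))
I(s) = (-5 + s)*(-13/3 + s) (I(s) = (s + 2*(-3 - 2*5)/(1 + 5))*(s - 5) = (s + 2*(-3 - 10)/6)*(-5 + s) = (s + 2*(1/6)*(-13))*(-5 + s) = (s - 13/3)*(-5 + s) = (-13/3 + s)*(-5 + s) = (-5 + s)*(-13/3 + s))
p(k, w) = 5/3 (p(k, w) = 65/3 + 6**2 - 28/3*6 = 65/3 + 36 - 56 = 5/3)
275 + p(-18, -3)*Z = 275 + (5/3)*(-145) = 275 - 725/3 = 100/3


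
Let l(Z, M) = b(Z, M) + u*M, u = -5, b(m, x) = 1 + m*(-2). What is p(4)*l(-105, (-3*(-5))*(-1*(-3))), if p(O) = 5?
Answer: -70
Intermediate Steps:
b(m, x) = 1 - 2*m
l(Z, M) = 1 - 5*M - 2*Z (l(Z, M) = (1 - 2*Z) - 5*M = 1 - 5*M - 2*Z)
p(4)*l(-105, (-3*(-5))*(-1*(-3))) = 5*(1 - 5*(-3*(-5))*(-1*(-3)) - 2*(-105)) = 5*(1 - 75*3 + 210) = 5*(1 - 5*45 + 210) = 5*(1 - 225 + 210) = 5*(-14) = -70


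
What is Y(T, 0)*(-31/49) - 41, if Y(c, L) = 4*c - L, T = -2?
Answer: -1761/49 ≈ -35.939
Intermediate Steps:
Y(c, L) = -L + 4*c
Y(T, 0)*(-31/49) - 41 = (-1*0 + 4*(-2))*(-31/49) - 41 = (0 - 8)*(-31*1/49) - 41 = -8*(-31/49) - 41 = 248/49 - 41 = -1761/49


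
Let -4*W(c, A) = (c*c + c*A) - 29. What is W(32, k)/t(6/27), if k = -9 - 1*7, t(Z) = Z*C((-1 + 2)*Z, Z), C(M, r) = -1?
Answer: 4347/8 ≈ 543.38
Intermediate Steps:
t(Z) = -Z (t(Z) = Z*(-1) = -Z)
k = -16 (k = -9 - 7 = -16)
W(c, A) = 29/4 - c²/4 - A*c/4 (W(c, A) = -((c*c + c*A) - 29)/4 = -((c² + A*c) - 29)/4 = -(-29 + c² + A*c)/4 = 29/4 - c²/4 - A*c/4)
W(32, k)/t(6/27) = (29/4 - ¼*32² - ¼*(-16)*32)/((-6/27)) = (29/4 - ¼*1024 + 128)/((-6/27)) = (29/4 - 256 + 128)/((-1*2/9)) = -483/(4*(-2/9)) = -483/4*(-9/2) = 4347/8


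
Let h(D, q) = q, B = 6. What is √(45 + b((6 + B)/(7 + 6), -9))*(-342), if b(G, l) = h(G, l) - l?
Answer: -1026*√5 ≈ -2294.2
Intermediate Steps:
b(G, l) = 0 (b(G, l) = l - l = 0)
√(45 + b((6 + B)/(7 + 6), -9))*(-342) = √(45 + 0)*(-342) = √45*(-342) = (3*√5)*(-342) = -1026*√5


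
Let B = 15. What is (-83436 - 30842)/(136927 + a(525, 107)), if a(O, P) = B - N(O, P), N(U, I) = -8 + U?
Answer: -114278/136425 ≈ -0.83766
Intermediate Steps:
a(O, P) = 23 - O (a(O, P) = 15 - (-8 + O) = 15 + (8 - O) = 23 - O)
(-83436 - 30842)/(136927 + a(525, 107)) = (-83436 - 30842)/(136927 + (23 - 1*525)) = -114278/(136927 + (23 - 525)) = -114278/(136927 - 502) = -114278/136425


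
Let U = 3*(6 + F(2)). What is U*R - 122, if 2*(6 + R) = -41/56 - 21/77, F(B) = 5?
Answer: -37697/112 ≈ -336.58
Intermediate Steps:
R = -8011/1232 (R = -6 + (-41/56 - 21/77)/2 = -6 + (-41*1/56 - 21*1/77)/2 = -6 + (-41/56 - 3/11)/2 = -6 + (1/2)*(-619/616) = -6 - 619/1232 = -8011/1232 ≈ -6.5024)
U = 33 (U = 3*(6 + 5) = 3*11 = 33)
U*R - 122 = 33*(-8011/1232) - 122 = -24033/112 - 122 = -37697/112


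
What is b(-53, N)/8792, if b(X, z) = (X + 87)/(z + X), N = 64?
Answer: 17/48356 ≈ 0.00035156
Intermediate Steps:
b(X, z) = (87 + X)/(X + z)
b(-53, N)/8792 = ((87 - 53)/(-53 + 64))/8792 = (34/11)*(1/8792) = 17/48356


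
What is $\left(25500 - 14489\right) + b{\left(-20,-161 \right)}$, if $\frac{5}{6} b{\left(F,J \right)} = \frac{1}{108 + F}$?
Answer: $\frac{2422423}{220} \approx 11011.0$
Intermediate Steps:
$b{\left(F,J \right)} = \frac{6}{5 \left(108 + F\right)}$
$\left(25500 - 14489\right) + b{\left(-20,-161 \right)} = \left(25500 - 14489\right) + \frac{6}{5 \left(108 - 20\right)} = 11011 + \frac{6}{5 \cdot 88} = 11011 + \frac{6}{5} \cdot \frac{1}{88} = 11011 + \frac{3}{220} = \frac{2422423}{220}$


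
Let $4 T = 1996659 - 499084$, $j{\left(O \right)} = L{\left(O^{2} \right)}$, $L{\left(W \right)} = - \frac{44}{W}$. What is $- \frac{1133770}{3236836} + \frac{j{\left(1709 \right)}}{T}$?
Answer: $- \frac{2479520324459280443}{7078861363433054350} \approx -0.35027$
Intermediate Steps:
$j{\left(O \right)} = - \frac{44}{O^{2}}$
$T = \frac{1497575}{4}$ ($T = \frac{1996659 - 499084}{4} = \frac{1}{4} \cdot 1497575 = \frac{1497575}{4} \approx 3.7439 \cdot 10^{5}$)
$- \frac{1133770}{3236836} + \frac{j{\left(1709 \right)}}{T} = - \frac{1133770}{3236836} + \frac{\left(-44\right) \frac{1}{2920681}}{\frac{1497575}{4}} = \left(-1133770\right) \frac{1}{3236836} + \left(-44\right) \frac{1}{2920681} \cdot \frac{4}{1497575} = - \frac{566885}{1618418} - \frac{176}{4373938848575} = - \frac{2479520324459280443}{7078861363433054350}$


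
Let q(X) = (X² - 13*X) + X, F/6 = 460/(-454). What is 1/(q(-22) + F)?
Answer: 227/168416 ≈ 0.0013479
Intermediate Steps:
F = -1380/227 (F = 6*(460/(-454)) = 6*(460*(-1/454)) = 6*(-230/227) = -1380/227 ≈ -6.0793)
q(X) = X² - 12*X
1/(q(-22) + F) = 1/(-22*(-12 - 22) - 1380/227) = 1/(-22*(-34) - 1380/227) = 1/(748 - 1380/227) = 1/(168416/227) = 227/168416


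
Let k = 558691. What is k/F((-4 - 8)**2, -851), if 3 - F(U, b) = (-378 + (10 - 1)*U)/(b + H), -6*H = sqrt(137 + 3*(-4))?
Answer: 19803208663357/144573717 + 1709594460*sqrt(5)/48191239 ≈ 1.3706e+5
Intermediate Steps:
H = -5*sqrt(5)/6 (H = -sqrt(137 + 3*(-4))/6 = -sqrt(137 - 12)/6 = -5*sqrt(5)/6 ≈ -1.8634)
F(U, b) = 3 - (-378 + 9*U)/(b - 5*sqrt(5)/6) (F(U, b) = 3 - (-378 + (10 - 1)*U)/(b - 5*sqrt(5)/6) = 3 - (-378 + 9*U)/(b - 5*sqrt(5)/6))
k/F((-4 - 8)**2, -851) = 558691/((3*(756 - 18*(-4 - 8)**2 - 5*sqrt(5) + 6*(-851))/(-5*sqrt(5) + 6*(-851)))) = 558691/((3*(756 - 18*(-12)**2 - 5*sqrt(5) - 5106)/(-5*sqrt(5) - 5106))) = 558691/((3*(756 - 18*144 - 5*sqrt(5) - 5106)/(-5106 - 5*sqrt(5)))) = 558691/((3*(756 - 2592 - 5*sqrt(5) - 5106)/(-5106 - 5*sqrt(5)))) = 558691/((3*(-6942 - 5*sqrt(5))/(-5106 - 5*sqrt(5)))) = 558691*((-5106 - 5*sqrt(5))/(3*(-6942 - 5*sqrt(5)))) = 558691*(-5106 - 5*sqrt(5))/(3*(-6942 - 5*sqrt(5)))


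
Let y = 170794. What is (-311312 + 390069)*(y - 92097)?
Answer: 6197939629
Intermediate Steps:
(-311312 + 390069)*(y - 92097) = (-311312 + 390069)*(170794 - 92097) = 78757*78697 = 6197939629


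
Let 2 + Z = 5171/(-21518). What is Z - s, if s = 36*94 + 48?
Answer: -73897983/21518 ≈ -3434.2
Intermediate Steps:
s = 3432 (s = 3384 + 48 = 3432)
Z = -48207/21518 (Z = -2 + 5171/(-21518) = -2 + 5171*(-1/21518) = -2 - 5171/21518 = -48207/21518 ≈ -2.2403)
Z - s = -48207/21518 - 1*3432 = -48207/21518 - 3432 = -73897983/21518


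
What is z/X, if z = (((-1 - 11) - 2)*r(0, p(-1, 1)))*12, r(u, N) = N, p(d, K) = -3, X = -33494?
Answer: -252/16747 ≈ -0.015047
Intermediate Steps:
z = 504 (z = (((-1 - 11) - 2)*(-3))*12 = ((-12 - 2)*(-3))*12 = -14*(-3)*12 = 42*12 = 504)
z/X = 504/(-33494) = 504*(-1/33494) = -252/16747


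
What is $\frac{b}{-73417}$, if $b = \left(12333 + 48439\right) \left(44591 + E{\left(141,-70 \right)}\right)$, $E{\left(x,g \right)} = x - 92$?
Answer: $- \frac{2712862080}{73417} \approx -36951.0$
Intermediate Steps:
$E{\left(x,g \right)} = -92 + x$
$b = 2712862080$ ($b = \left(12333 + 48439\right) \left(44591 + \left(-92 + 141\right)\right) = 60772 \left(44591 + 49\right) = 60772 \cdot 44640 = 2712862080$)
$\frac{b}{-73417} = \frac{2712862080}{-73417} = 2712862080 \left(- \frac{1}{73417}\right) = - \frac{2712862080}{73417}$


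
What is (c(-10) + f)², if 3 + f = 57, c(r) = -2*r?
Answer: 5476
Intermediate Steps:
f = 54 (f = -3 + 57 = 54)
(c(-10) + f)² = (-2*(-10) + 54)² = (20 + 54)² = 74² = 5476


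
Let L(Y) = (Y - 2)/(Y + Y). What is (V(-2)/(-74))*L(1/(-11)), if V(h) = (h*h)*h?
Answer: 46/37 ≈ 1.2432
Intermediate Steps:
V(h) = h**3 (V(h) = h**2*h = h**3)
L(Y) = (-2 + Y)/(2*Y) (L(Y) = (-2 + Y)/((2*Y)) = (-2 + Y)*(1/(2*Y)) = (-2 + Y)/(2*Y))
(V(-2)/(-74))*L(1/(-11)) = ((-2)**3/(-74))*((-2 + 1/(-11))/(2*(1/(-11)))) = (-8*(-1/74))*((-2 - 1/11)/(2*(-1/11))) = 4*((1/2)*(-11)*(-23/11))/37 = (4/37)*(23/2) = 46/37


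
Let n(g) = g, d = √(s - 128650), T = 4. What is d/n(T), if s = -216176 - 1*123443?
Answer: I*√468269/4 ≈ 171.08*I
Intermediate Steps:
s = -339619 (s = -216176 - 123443 = -339619)
d = I*√468269 (d = √(-339619 - 128650) = √(-468269) = I*√468269 ≈ 684.3*I)
d/n(T) = (I*√468269)/4 = (I*√468269)*(¼) = I*√468269/4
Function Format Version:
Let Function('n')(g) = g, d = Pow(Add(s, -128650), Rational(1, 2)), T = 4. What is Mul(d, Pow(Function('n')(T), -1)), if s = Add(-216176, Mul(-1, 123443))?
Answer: Mul(Rational(1, 4), I, Pow(468269, Rational(1, 2))) ≈ Mul(171.08, I)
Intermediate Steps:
s = -339619 (s = Add(-216176, -123443) = -339619)
d = Mul(I, Pow(468269, Rational(1, 2))) (d = Pow(Add(-339619, -128650), Rational(1, 2)) = Pow(-468269, Rational(1, 2)) = Mul(I, Pow(468269, Rational(1, 2))) ≈ Mul(684.30, I))
Mul(d, Pow(Function('n')(T), -1)) = Mul(Mul(I, Pow(468269, Rational(1, 2))), Pow(4, -1)) = Mul(Mul(I, Pow(468269, Rational(1, 2))), Rational(1, 4)) = Mul(Rational(1, 4), I, Pow(468269, Rational(1, 2)))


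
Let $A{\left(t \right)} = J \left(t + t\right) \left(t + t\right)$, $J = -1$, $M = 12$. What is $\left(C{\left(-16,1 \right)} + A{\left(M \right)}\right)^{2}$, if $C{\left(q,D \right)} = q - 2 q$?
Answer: $313600$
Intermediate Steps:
$C{\left(q,D \right)} = - q$
$A{\left(t \right)} = - 4 t^{2}$ ($A{\left(t \right)} = - \left(t + t\right) \left(t + t\right) = - 2 t 2 t = - 4 t^{2}$)
$\left(C{\left(-16,1 \right)} + A{\left(M \right)}\right)^{2} = \left(\left(-1\right) \left(-16\right) - 4 \cdot 12^{2}\right)^{2} = \left(16 - 576\right)^{2} = \left(-560\right)^{2} = 313600$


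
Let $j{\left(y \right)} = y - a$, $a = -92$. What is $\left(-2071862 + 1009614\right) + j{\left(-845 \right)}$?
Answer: $-1063001$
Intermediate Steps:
$j{\left(y \right)} = 92 + y$ ($j{\left(y \right)} = y - -92 = y + 92 = 92 + y$)
$\left(-2071862 + 1009614\right) + j{\left(-845 \right)} = \left(-2071862 + 1009614\right) + \left(92 - 845\right) = -1062248 - 753 = -1063001$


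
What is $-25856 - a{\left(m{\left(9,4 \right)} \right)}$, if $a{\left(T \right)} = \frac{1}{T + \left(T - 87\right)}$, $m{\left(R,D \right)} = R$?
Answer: $- \frac{1784063}{69} \approx -25856.0$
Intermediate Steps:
$a{\left(T \right)} = \frac{1}{-87 + 2 T}$ ($a{\left(T \right)} = \frac{1}{T + \left(T - 87\right)} = \frac{1}{T + \left(-87 + T\right)} = \frac{1}{-87 + 2 T}$)
$-25856 - a{\left(m{\left(9,4 \right)} \right)} = -25856 - \frac{1}{-87 + 2 \cdot 9} = -25856 - \frac{1}{-87 + 18} = -25856 - \frac{1}{-69} = -25856 - - \frac{1}{69} = -25856 + \frac{1}{69} = - \frac{1784063}{69}$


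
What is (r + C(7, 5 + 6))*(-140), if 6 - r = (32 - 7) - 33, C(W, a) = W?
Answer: -2940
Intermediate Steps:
r = 14 (r = 6 - ((32 - 7) - 33) = 6 - (25 - 33) = 6 - 1*(-8) = 6 + 8 = 14)
(r + C(7, 5 + 6))*(-140) = (14 + 7)*(-140) = 21*(-140) = -2940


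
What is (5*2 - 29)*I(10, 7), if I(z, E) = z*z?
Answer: -1900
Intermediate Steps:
I(z, E) = z**2
(5*2 - 29)*I(10, 7) = (5*2 - 29)*10**2 = (10 - 29)*100 = -19*100 = -1900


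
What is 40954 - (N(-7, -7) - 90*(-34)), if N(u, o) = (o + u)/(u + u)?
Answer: 37893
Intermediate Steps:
N(u, o) = (o + u)/(2*u) (N(u, o) = (o + u)/((2*u)) = (o + u)*(1/(2*u)) = (o + u)/(2*u))
40954 - (N(-7, -7) - 90*(-34)) = 40954 - ((1/2)*(-7 - 7)/(-7) - 90*(-34)) = 40954 - ((1/2)*(-1/7)*(-14) + 3060) = 40954 - (1 + 3060) = 40954 - 1*3061 = 40954 - 3061 = 37893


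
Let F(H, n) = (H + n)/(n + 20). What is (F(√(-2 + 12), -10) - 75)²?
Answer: (760 - √10)²/100 ≈ 5728.0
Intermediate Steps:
F(H, n) = (H + n)/(20 + n)
(F(√(-2 + 12), -10) - 75)² = ((√(-2 + 12) - 10)/(20 - 10) - 75)² = ((√10 - 10)/10 - 75)² = ((-10 + √10)/10 - 75)² = ((-1 + √10/10) - 75)² = (-76 + √10/10)²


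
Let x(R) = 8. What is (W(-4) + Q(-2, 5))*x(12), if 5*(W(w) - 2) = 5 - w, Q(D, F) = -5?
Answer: -48/5 ≈ -9.6000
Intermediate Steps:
W(w) = 3 - w/5 (W(w) = 2 + (5 - w)/5 = 2 + (1 - w/5) = 3 - w/5)
(W(-4) + Q(-2, 5))*x(12) = ((3 - ⅕*(-4)) - 5)*8 = ((3 + ⅘) - 5)*8 = (19/5 - 5)*8 = -6/5*8 = -48/5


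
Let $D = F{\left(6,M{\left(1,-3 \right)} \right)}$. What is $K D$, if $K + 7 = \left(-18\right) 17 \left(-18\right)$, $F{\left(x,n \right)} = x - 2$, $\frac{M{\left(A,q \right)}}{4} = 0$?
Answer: $22004$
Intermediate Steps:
$M{\left(A,q \right)} = 0$ ($M{\left(A,q \right)} = 4 \cdot 0 = 0$)
$F{\left(x,n \right)} = -2 + x$ ($F{\left(x,n \right)} = x - 2 = -2 + x$)
$K = 5501$ ($K = -7 + \left(-18\right) 17 \left(-18\right) = -7 - -5508 = -7 + 5508 = 5501$)
$D = 4$ ($D = -2 + 6 = 4$)
$K D = 5501 \cdot 4 = 22004$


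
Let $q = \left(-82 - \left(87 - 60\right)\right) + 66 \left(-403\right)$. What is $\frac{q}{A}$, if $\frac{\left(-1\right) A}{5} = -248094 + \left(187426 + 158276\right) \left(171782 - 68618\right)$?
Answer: $\frac{26707}{178318765170} \approx 1.4977 \cdot 10^{-7}$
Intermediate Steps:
$A = -178318765170$ ($A = - 5 \left(-248094 + \left(187426 + 158276\right) \left(171782 - 68618\right)\right) = - 5 \left(-248094 + 345702 \cdot 103164\right) = - 5 \left(-248094 + 35664001128\right) = \left(-5\right) 35663753034 = -178318765170$)
$q = -26707$ ($q = \left(-82 - 27\right) - 26598 = -109 - 26598 = -26707$)
$\frac{q}{A} = - \frac{26707}{-178318765170} = \left(-26707\right) \left(- \frac{1}{178318765170}\right) = \frac{26707}{178318765170}$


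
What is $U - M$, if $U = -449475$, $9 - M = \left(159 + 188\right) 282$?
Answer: $-351630$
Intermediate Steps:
$M = -97845$ ($M = 9 - \left(159 + 188\right) 282 = 9 - 347 \cdot 282 = 9 - 97854 = -97845$)
$U - M = -449475 - -97845 = -449475 + 97845 = -351630$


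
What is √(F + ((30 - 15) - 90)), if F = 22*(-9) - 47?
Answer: 8*I*√5 ≈ 17.889*I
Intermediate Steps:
F = -245 (F = -198 - 47 = -245)
√(F + ((30 - 15) - 90)) = √(-245 + ((30 - 15) - 90)) = √(-245 + (15 - 90)) = √(-245 - 75) = √(-320) = 8*I*√5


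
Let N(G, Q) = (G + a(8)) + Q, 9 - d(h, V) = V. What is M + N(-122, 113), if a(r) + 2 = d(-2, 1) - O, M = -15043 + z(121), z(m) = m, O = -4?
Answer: -14921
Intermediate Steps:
d(h, V) = 9 - V
M = -14922 (M = -15043 + 121 = -14922)
a(r) = 10 (a(r) = -2 + ((9 - 1*1) - 1*(-4)) = -2 + ((9 - 1) + 4) = -2 + (8 + 4) = -2 + 12 = 10)
N(G, Q) = 10 + G + Q (N(G, Q) = (G + 10) + Q = (10 + G) + Q = 10 + G + Q)
M + N(-122, 113) = -14922 + (10 - 122 + 113) = -14922 + 1 = -14921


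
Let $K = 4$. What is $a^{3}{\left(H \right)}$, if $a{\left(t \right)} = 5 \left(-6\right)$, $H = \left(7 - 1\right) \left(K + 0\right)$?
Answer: $-27000$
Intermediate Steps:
$H = 24$ ($H = \left(7 - 1\right) \left(4 + 0\right) = 6 \cdot 4 = 24$)
$a{\left(t \right)} = -30$
$a^{3}{\left(H \right)} = \left(-30\right)^{3} = -27000$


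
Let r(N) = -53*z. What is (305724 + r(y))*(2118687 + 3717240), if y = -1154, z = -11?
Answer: 1787585291589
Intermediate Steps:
r(N) = 583 (r(N) = -53*(-11) = 583)
(305724 + r(y))*(2118687 + 3717240) = (305724 + 583)*(2118687 + 3717240) = 306307*5835927 = 1787585291589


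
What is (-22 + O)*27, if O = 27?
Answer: 135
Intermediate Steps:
(-22 + O)*27 = (-22 + 27)*27 = 5*27 = 135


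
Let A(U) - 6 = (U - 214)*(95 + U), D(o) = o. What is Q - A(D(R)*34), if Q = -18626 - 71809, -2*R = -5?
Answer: -67221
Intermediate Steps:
R = 5/2 (R = -½*(-5) = 5/2 ≈ 2.5000)
A(U) = 6 + (-214 + U)*(95 + U) (A(U) = 6 + (U - 214)*(95 + U) = 6 + (-214 + U)*(95 + U))
Q = -90435
Q - A(D(R)*34) = -90435 - (-20324 + ((5/2)*34)² - 595*34/2) = -90435 - (-20324 + 85² - 119*85) = -90435 - (-20324 + 7225 - 10115) = -90435 - 1*(-23214) = -90435 + 23214 = -67221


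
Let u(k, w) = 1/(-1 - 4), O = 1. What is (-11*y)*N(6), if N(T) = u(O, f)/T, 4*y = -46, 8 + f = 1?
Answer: -253/60 ≈ -4.2167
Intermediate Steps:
f = -7 (f = -8 + 1 = -7)
y = -23/2 (y = (¼)*(-46) = -23/2 ≈ -11.500)
u(k, w) = -⅕ (u(k, w) = 1/(-5) = -⅕)
N(T) = -1/(5*T)
(-11*y)*N(6) = (-11*(-23/2))*(-⅕/6) = 253*(-⅕*⅙)/2 = (253/2)*(-1/30) = -253/60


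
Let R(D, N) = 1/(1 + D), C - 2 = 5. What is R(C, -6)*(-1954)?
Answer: -977/4 ≈ -244.25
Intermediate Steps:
C = 7 (C = 2 + 5 = 7)
R(C, -6)*(-1954) = -1954/(1 + 7) = -1954/8 = (⅛)*(-1954) = -977/4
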